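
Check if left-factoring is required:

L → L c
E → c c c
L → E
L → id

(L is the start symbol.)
No, left-factoring is not needed

Left-factoring is needed when two productions for the same non-terminal
share a common prefix on the right-hand side.

Productions for L:
  L → L c
  L → E
  L → id

No common prefixes found.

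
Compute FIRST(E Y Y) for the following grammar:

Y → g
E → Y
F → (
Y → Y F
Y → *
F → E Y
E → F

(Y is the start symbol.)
FIRST sets of the non-terminals involved (from the grammar, by fixed-point iteration):
  FIRST(E) = { '(', '*', 'g' }

To compute FIRST(E Y Y), process the symbols left to right:
Symbol E is a non-terminal. Add FIRST(E) \ {ε} = { '(', '*', 'g' }
E is not nullable (ε ∉ FIRST(E)), so stop here.
FIRST(E Y Y) = { '(', '*', 'g' }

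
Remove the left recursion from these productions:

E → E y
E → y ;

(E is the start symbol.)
E is directly left-recursive. The standard transformation for
  A → A α₁ | ... | A α_m | β₁ | ... | β_n
is
  A  → β₁ A' | ... | β_n A'
  A' → α₁ A' | ... | α_m A' | ε

E → y ; becomes E → y ; E'
E → E y becomes E' → y E'
Add E' → ε

Resulting grammar:
E → y ; E'
E' → y E'
E' → ε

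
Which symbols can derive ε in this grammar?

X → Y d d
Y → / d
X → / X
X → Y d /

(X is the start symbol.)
None

A non-terminal is nullable if it can derive ε (the empty string): either it has an ε-production, or it has a production whose right-hand side consists entirely of nullable non-terminals.

There are no ε-productions, so no non-terminal can derive ε.
No non-terminals are nullable.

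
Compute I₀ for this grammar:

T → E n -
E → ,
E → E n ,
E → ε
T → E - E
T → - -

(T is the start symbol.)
{ [E → . ,], [E → . E n ,], [E → .], [T → . - -], [T → . E - E], [T → . E n -], [T' → . T] }

First, augment the grammar with T' → T
I₀ = CLOSURE({ [T' → . T] }):
  [T' → . T] has the dot before T: add [T → . E n -], [T → . E - E], [T → . - -]
  [T → . E n -] has the dot before E: add [E → . ,], [E → . E n ,], [E → .]
No further items can be added.

I₀ = { [E → . ,], [E → . E n ,], [E → .], [T → . - -], [T → . E - E], [T → . E n -], [T' → . T] }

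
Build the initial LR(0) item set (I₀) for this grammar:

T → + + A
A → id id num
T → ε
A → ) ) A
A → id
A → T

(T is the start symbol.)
First, augment the grammar with T' → T
I₀ = CLOSURE({ [T' → . T] }):
  [T' → . T] has the dot before T: add [T → . + + A], [T → .]
No further items can be added.

I₀ = { [T → . + + A], [T → .], [T' → . T] }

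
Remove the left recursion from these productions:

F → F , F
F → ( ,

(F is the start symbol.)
F → ( , F'
F' → , F F'
F' → ε

F is directly left-recursive. The standard transformation for
  A → A α₁ | ... | A α_m | β₁ | ... | β_n
is
  A  → β₁ A' | ... | β_n A'
  A' → α₁ A' | ... | α_m A' | ε

F → ( , becomes F → ( , F'
F → F , F becomes F' → , F F'
Add F' → ε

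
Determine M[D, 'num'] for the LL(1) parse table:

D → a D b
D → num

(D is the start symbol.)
D → num

To find M[D, 'num'], we find productions for D where 'num' is in the predict set (PREDICT(N → α) = (FIRST(α) \ {ε}) ∪ (FOLLOW(N) if α ⇒* ε)).

D → a D b: PREDICT = { 'a' }
D → num: PREDICT = { 'num' }
  'num' is in predict set, so this production goes in M[D, 'num']

M[D, 'num'] = D → num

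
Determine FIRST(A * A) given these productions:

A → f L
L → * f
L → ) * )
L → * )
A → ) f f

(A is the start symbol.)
{ ')', 'f' }

FIRST sets of the non-terminals involved (from the grammar, by fixed-point iteration):
  FIRST(A) = { ')', 'f' }

To compute FIRST(A * A), process the symbols left to right:
Symbol A is a non-terminal. Add FIRST(A) \ {ε} = { ')', 'f' }
A is not nullable (ε ∉ FIRST(A)), so stop here.
FIRST(A * A) = { ')', 'f' }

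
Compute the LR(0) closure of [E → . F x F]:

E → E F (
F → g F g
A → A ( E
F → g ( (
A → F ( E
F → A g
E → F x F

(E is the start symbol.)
Start with: [E → . F x F]
  [E → . F x F] has the dot before F: add [F → . g F g], [F → . g ( (], [F → . A g]
  [F → . A g] has the dot before A: add [A → . A ( E], [A → . F ( E]
No further items can be added.

CLOSURE = { [A → . A ( E], [A → . F ( E], [E → . F x F], [F → . A g], [F → . g ( (], [F → . g F g] }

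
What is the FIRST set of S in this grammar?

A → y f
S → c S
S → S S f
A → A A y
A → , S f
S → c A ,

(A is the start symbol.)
To compute FIRST(S), examine every production with S on the left-hand side, reading each right-hand side left to right until a non-nullable symbol is reached.

From S → c S:
  - c is a terminal: add 'c' and stop
From S → S S f:
  - S is the symbol being defined: contributes nothing new
    S is not nullable, so stop
From S → c A ,:
  - c is a terminal: add 'c' and stop

Collecting: FIRST(S) = { 'c' }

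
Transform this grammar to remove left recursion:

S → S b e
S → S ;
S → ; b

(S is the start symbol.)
S → ; b S'
S' → b e S'
S' → ; S'
S' → ε

S is directly left-recursive. The standard transformation for
  A → A α₁ | ... | A α_m | β₁ | ... | β_n
is
  A  → β₁ A' | ... | β_n A'
  A' → α₁ A' | ... | α_m A' | ε

S → ; b becomes S → ; b S'
S → S b e becomes S' → b e S'
S → S ; becomes S' → ; S'
Add S' → ε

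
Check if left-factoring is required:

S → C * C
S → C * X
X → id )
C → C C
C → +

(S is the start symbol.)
Left-factoring is needed when two productions for the same non-terminal
share a common prefix on the right-hand side.

Productions for S:
  S → C * C
  S → C * X
Productions for C:
  C → C C
  C → +

Found common prefix 'C *' in productions for S

Answer: Yes, S has productions with common prefix 'C *'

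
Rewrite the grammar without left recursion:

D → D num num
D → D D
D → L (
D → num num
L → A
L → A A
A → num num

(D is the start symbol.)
D is directly left-recursive. The standard transformation for
  A → A α₁ | ... | A α_m | β₁ | ... | β_n
is
  A  → β₁ A' | ... | β_n A'
  A' → α₁ A' | ... | α_m A' | ε

D → L ( becomes D → L ( D'
D → num num becomes D → num num D'
D → D num num becomes D' → num num D'
D → D D becomes D' → D D'
Add D' → ε

Productions for other non-terminals are unchanged:
  L → A
  L → A A
  A → num num

Resulting grammar:
D → L ( D'
D → num num D'
D' → num num D'
D' → D D'
D' → ε
L → A
L → A A
A → num num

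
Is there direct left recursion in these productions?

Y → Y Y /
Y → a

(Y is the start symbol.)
Yes, Y is left-recursive

Direct left recursion occurs when N → N α for some non-terminal N (the right-hand side begins with the left-hand side itself).

Y → Y Y /: LEFT RECURSIVE (starts with Y)
Y → a: starts with a

The grammar has direct left recursion on: Y.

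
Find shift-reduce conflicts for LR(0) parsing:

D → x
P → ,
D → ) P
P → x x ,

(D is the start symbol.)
Augment with D' → D and build the canonical LR(0) collection (I0 = CLOSURE({[D' → . D]}), then GOTO on every symbol after a dot until no new states appear). It has 9 states:
  I0: { [D → . ) P], [D → . x], [D' → . D] }  — shift
  I1: { [D → ) . P], [P → . ,], [P → . x x ,] }  — shift
  I2: { [D' → D .] }  — accept
  I3: { [D → x .] }  — reduce
  I4: { [P → , .] }  — reduce
  I5: { [D → ) P .] }  — reduce
  I6: { [P → x . x ,] }  — shift
  I7: { [P → x x . ,] }  — shift
  I8: { [P → x x , .] }  — reduce

No state contains both a complete item and a shift item.

Answer: No shift-reduce conflicts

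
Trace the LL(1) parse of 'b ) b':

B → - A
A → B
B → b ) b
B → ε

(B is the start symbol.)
LL(1) parsing maintains a stack (initially the start symbol over $) and the input. At each step: if the stack top is a terminal, match it against the current input token; if it is a non-terminal N, replace it with the RHS of M[N, lookahead] (the unique production whose predict set contains the lookahead).

Stack is shown with the top on the left.

Stack    Input    Action
------------------------
B $      b ) b $  output B → b ) b
b ) b $  b ) b $  match 'b'
) b $    ) b $    match ')'
b $      b $      match 'b'
$        $        accept

The string is accepted.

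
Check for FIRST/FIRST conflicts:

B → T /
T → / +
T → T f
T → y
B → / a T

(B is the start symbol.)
A FIRST/FIRST conflict occurs when two productions N → α and N → β for the same non-terminal have FIRST(α) ∩ FIRST(β) ≠ ∅ (with ε ∈ FIRST of a nullable right-hand side, so two nullable alternatives also conflict).

FIRST sets of the non-terminals at (or reachable through a nullable prefix from) the front of some alternative:
  FIRST(T) = { '/', 'y' }

Productions for B:
  B → T /: FIRST = { '/', 'y' }
  B → / a T: FIRST = { '/' }
Productions for T:
  T → / +: FIRST = { '/' }
  T → T f: FIRST = { '/', 'y' }
  T → y: FIRST = { 'y' }

Conflict for B: B → T / and B → / a T
  Overlap: { '/' }
Conflict for T: T → / + and T → T f
  Overlap: { '/' }
Conflict for T: T → T f and T → y
  Overlap: { 'y' }

Answer: Yes. B → T '/' / B → '/' a T on { '/' }; T → '/' '+' / T → T f on { '/' }; T → T f / T → y on { 'y' }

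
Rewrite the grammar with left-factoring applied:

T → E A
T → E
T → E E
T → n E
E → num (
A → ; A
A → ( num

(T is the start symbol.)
Left-factoring transforms A → αβ₁ | αβ₂ into A → αA' and A' → β₁ | β₂
(α is the longest common prefix among the alternatives). Repeat until
no nonterminal has two alternatives with a common prefix.

Round 1: T has alternatives sharing prefix 'E'. Introduce T': T → E T'
  Add: T' → A
  Add: T' → ε
  Add: T' → E

No remaining common prefixes — done.

Resulting grammar:
T → E T'
T' → A
T' → ε
T' → E
T → n E
E → num (
A → ; A
A → ( num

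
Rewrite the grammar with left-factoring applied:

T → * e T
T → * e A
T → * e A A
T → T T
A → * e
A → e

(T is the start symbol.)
T → * e T'
T' → T
T' → A T''
T'' → ε
T'' → A
T → T T
A → * e
A → e

Left-factoring transforms A → αβ₁ | αβ₂ into A → αA' and A' → β₁ | β₂
(α is the longest common prefix among the alternatives). Repeat until
no nonterminal has two alternatives with a common prefix.

Round 1: T has alternatives sharing prefix '* e'. Introduce T': T → * e T'
  Add: T' → T
  Add: T' → A
  Add: T' → A A

Round 2: T' has alternatives sharing prefix 'A'. Introduce T'': T' → A T''
  Add: T'' → ε
  Add: T'' → A

No remaining common prefixes — done.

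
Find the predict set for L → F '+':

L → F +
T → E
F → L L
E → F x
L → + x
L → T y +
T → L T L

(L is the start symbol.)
{ '+' }

PREDICT(L → F '+') = (FIRST(RHS) \ {ε}) ∪ (FOLLOW(L) if ε ∈ FIRST(RHS), i.e. RHS ⇒* ε)
FIRST(F) = { '+' }
FIRST(F '+') = { '+' }
ε ∉ FIRST(F '+'), so FOLLOW(L) is not added.
PREDICT(L → F '+') = { '+' }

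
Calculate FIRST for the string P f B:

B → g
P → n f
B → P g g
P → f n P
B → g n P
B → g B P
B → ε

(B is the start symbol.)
FIRST sets of the non-terminals involved (from the grammar, by fixed-point iteration):
  FIRST(P) = { 'f', 'n' }

To compute FIRST(P f B), process the symbols left to right:
Symbol P is a non-terminal. Add FIRST(P) \ {ε} = { 'f', 'n' }
P is not nullable (ε ∉ FIRST(P)), so stop here.
FIRST(P f B) = { 'f', 'n' }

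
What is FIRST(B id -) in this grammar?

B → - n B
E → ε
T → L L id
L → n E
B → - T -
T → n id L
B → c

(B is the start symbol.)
{ '-', 'c' }

FIRST sets of the non-terminals involved (from the grammar, by fixed-point iteration):
  FIRST(B) = { '-', 'c' }

To compute FIRST(B id -), process the symbols left to right:
Symbol B is a non-terminal. Add FIRST(B) \ {ε} = { '-', 'c' }
B is not nullable (ε ∉ FIRST(B)), so stop here.
FIRST(B id -) = { '-', 'c' }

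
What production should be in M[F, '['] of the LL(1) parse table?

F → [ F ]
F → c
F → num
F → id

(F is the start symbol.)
F → [ F ]

To find M[F, '['], we find productions for F where '[' is in the predict set (PREDICT(N → α) = (FIRST(α) \ {ε}) ∪ (FOLLOW(N) if α ⇒* ε)).

F → [ F ]: PREDICT = { '[' }
  '[' is in predict set, so this production goes in M[F, '[']
F → c: PREDICT = { 'c' }
F → num: PREDICT = { 'num' }
F → id: PREDICT = { 'id' }

M[F, '['] = F → [ F ]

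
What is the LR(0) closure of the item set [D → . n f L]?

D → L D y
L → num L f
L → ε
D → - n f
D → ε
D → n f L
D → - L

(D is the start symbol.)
{ [D → . n f L] }

To compute CLOSURE, for each item [A → α.Bβ] where B is a non-terminal, add [B → .γ] for all productions B → γ; repeat for the newly added items until nothing changes.

Start with: [D → . n f L]
The dot precedes the terminal n, so nothing is added.

CLOSURE = { [D → . n f L] }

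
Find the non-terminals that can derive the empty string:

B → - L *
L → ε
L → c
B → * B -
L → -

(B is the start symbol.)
{ 'L' }

A non-terminal is nullable if it can derive ε (the empty string): either it has an ε-production, or it has a production whose right-hand side consists entirely of nullable non-terminals.

ε-productions: L → ε
So L is immediately nullable.
No further non-terminal can be added: every production for the remaining non-terminals contains a terminal or a non-nullable non-terminal.
Nullable = { 'L' }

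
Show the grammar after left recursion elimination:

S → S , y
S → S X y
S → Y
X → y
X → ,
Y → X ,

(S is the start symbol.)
S → Y S'
S' → , y S'
S' → X y S'
S' → ε
X → y
X → ,
Y → X ,

S is directly left-recursive. The standard transformation for
  A → A α₁ | ... | A α_m | β₁ | ... | β_n
is
  A  → β₁ A' | ... | β_n A'
  A' → α₁ A' | ... | α_m A' | ε

S → Y becomes S → Y S'
S → S , y becomes S' → , y S'
S → S X y becomes S' → X y S'
Add S' → ε

Productions for other non-terminals are unchanged:
  X → y
  X → ,
  Y → X ,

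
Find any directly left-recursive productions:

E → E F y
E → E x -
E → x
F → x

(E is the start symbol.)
Yes, E is left-recursive

E → E F y: LEFT RECURSIVE (starts with E)
E → E x -: LEFT RECURSIVE (starts with E)
E → x: starts with x
F → x: starts with x

The grammar has direct left recursion on: E.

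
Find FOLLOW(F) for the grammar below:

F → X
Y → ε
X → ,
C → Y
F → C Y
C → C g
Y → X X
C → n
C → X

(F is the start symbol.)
{ $ }

To compute FOLLOW(F), find every occurrence of F on a right-hand side N → α F β: add FIRST(β) \ {ε}, and if β is empty or nullable also add FOLLOW(N). Iterate to a fixed point.

F is the start symbol, so $ ∈ FOLLOW(F).
F does not occur on any right-hand side.

Taking the union: FOLLOW(F) = { $ }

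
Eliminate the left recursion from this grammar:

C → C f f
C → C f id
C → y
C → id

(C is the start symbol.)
C → y C'
C → id C'
C' → f f C'
C' → f id C'
C' → ε

C is directly left-recursive. The standard transformation for
  A → A α₁ | ... | A α_m | β₁ | ... | β_n
is
  A  → β₁ A' | ... | β_n A'
  A' → α₁ A' | ... | α_m A' | ε

C → y becomes C → y C'
C → id becomes C → id C'
C → C f f becomes C' → f f C'
C → C f id becomes C' → f id C'
Add C' → ε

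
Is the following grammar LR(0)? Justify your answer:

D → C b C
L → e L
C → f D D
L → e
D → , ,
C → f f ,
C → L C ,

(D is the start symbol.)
A grammar is LR(0) if no state in the canonical LR(0) collection has:
  - both a shift item (dot before a terminal) and a complete item (shift-reduce conflict), or
  - two or more complete items (reduce-reduce conflict; the accept item [D' → D .] counts as a complete item here).

Augment with D' → D and build the canonical LR(0) collection (I0 = CLOSURE({[D' → . D]}), then GOTO on every symbol after a dot until no new states appear). It has 17 states:
  I0: { [C → . L C ,], [C → . f D D], [C → . f f ,], [D → . , ,], [D → . C b C], [D' → . D], [L → . e L], [L → . e] }  — shift
  I1: { [D → , . ,] }  — shift
  I2: { [D → C . b C] }  — shift
  I3: { [D' → D .] }  — accept
  I4: { [C → . L C ,], [C → . f D D], [C → . f f ,], [C → L . C ,], [L → . e L], [L → . e] }  — shift
  I5: { [L → . e L], [L → . e], [L → e . L], [L → e .] }  — shift, reduce
  I6: { [C → . L C ,], [C → . f D D], [C → . f f ,], [C → f . D D], [C → f . f ,], [D → . , ,], [D → . C b C], [L → . e L], [L → . e] }  — shift
  I7: { [C → . L C ,], [C → . f D D], [C → . f f ,], [C → f D . D], [D → . , ,], [D → . C b C], [L → . e L], [L → . e] }  — shift
  I8: { [C → . L C ,], [C → . f D D], [C → . f f ,], [C → f . D D], [C → f . f ,], [C → f f . ,], [D → . , ,], [D → . C b C], [L → . e L], [L → . e] }  — shift
  I9: { [C → f f , .], [D → , . ,] }  — shift, reduce
  I10: { [D → , , .] }  — reduce
  I11: { [C → f D D .] }  — reduce
  I12: { [L → e L .] }  — reduce
  I13: { [C → L C . ,] }  — shift
  I14: { [C → L C , .] }  — reduce
  I15: { [C → . L C ,], [C → . f D D], [C → . f f ,], [D → C b . C], [L → . e L], [L → . e] }  — shift
  I16: { [D → C b C .] }  — reduce

Conflict in state I5:
  Shift-reduce conflict between [L → e .] and [L → . e]
So the grammar is NOT LR(0).

Answer: No. Shift-reduce conflict between [L → e .] and [L → . e]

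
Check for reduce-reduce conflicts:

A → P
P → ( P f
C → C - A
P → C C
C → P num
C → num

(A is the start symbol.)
No reduce-reduce conflicts

A reduce-reduce conflict occurs when an LR(0) state has two complete items [A → α .] and [B → β .] — both call for a reduction, and with no lookahead the parser cannot choose between them.

Augment with A' → A and build the canonical LR(0) collection (I0 = CLOSURE({[A' → . A]}), then GOTO on every symbol after a dot until no new states appear). It has 13 states:
  I0: { [A → . P], [A' → . A], [C → . C - A], [C → . P num], [C → . num], [P → . ( P f], [P → . C C] }  — shift
  I1: { [C → . C - A], [C → . P num], [C → . num], [P → ( . P f], [P → . ( P f], [P → . C C] }  — shift
  I2: { [A' → A .] }  — accept
  I3: { [C → . C - A], [C → . P num], [C → . num], [C → C . - A], [P → . ( P f], [P → . C C], [P → C . C] }  — shift
  I4: { [A → P .], [C → P . num] }  — shift, reduce
  I5: { [C → num .] }  — reduce
  I6: { [C → P num .] }  — reduce
  I7: { [A → . P], [C → . C - A], [C → . P num], [C → . num], [C → C - . A], [P → . ( P f], [P → . C C] }  — shift
  I8: { [C → . C - A], [C → . P num], [C → . num], [C → C . - A], [P → . ( P f], [P → . C C], [P → C . C], [P → C C .] }  — shift, reduce
  I9: { [C → P . num] }  — shift
  I10: { [C → C - A .] }  — reduce
  I11: { [C → P . num], [P → ( P . f] }  — shift
  I12: { [P → ( P f .] }  — reduce

No state contains more than one complete item.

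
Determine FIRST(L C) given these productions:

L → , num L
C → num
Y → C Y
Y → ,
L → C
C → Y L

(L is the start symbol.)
FIRST sets of the non-terminals involved (from the grammar, by fixed-point iteration):
  FIRST(L) = { ',', 'num' }

To compute FIRST(L C), process the symbols left to right:
Symbol L is a non-terminal. Add FIRST(L) \ {ε} = { ',', 'num' }
L is not nullable (ε ∉ FIRST(L)), so stop here.
FIRST(L C) = { ',', 'num' }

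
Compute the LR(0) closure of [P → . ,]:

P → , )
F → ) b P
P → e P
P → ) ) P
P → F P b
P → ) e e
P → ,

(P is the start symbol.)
{ [P → . ,] }

To compute CLOSURE, for each item [A → α.Bβ] where B is a non-terminal, add [B → .γ] for all productions B → γ; repeat for the newly added items until nothing changes.

Start with: [P → . ,]
The dot precedes the terminal ',', so nothing is added.

CLOSURE = { [P → . ,] }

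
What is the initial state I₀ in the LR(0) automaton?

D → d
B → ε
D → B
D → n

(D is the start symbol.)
{ [B → .], [D → . B], [D → . d], [D → . n], [D' → . D] }

First, augment the grammar with D' → D
I₀ = CLOSURE({ [D' → . D] }):
  [D' → . D] has the dot before D: add [D → . d], [D → . B], [D → . n]
  [D → . B] has the dot before B: add [B → .]
No further items can be added.

I₀ = { [B → .], [D → . B], [D → . d], [D → . n], [D' → . D] }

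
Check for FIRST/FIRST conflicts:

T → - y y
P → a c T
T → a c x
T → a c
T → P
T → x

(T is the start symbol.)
FIRST sets of the non-terminals at (or reachable through a nullable prefix from) the front of some alternative:
  FIRST(P) = { 'a' }

Productions for T:
  T → - y y: FIRST = { '-' }
  T → a c x: FIRST = { 'a' }
  T → a c: FIRST = { 'a' }
  T → P: FIRST = { 'a' }
  T → x: FIRST = { 'x' }
P has only one production, so no FIRST/FIRST conflict is possible there.

Conflict for T: T → a c x and T → a c
  Overlap: { 'a' }
Conflict for T: T → a c x and T → P
  Overlap: { 'a' }
Conflict for T: T → a c and T → P
  Overlap: { 'a' }

Answer: Yes. T → a c x / T → a c on { 'a' }; T → a c x / T → P on { 'a' }; T → a c / T → P on { 'a' }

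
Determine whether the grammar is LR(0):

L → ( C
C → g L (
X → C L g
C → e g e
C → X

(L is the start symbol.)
Augment with L' → L and build the canonical LR(0) collection (I0 = CLOSURE({[L' → . L]}), then GOTO on every symbol after a dot until no new states appear). It has 13 states:
  I0: { [L → . ( C], [L' → . L] }  — shift
  I1: { [C → . X], [C → . e g e], [C → . g L (], [L → ( . C], [X → . C L g] }  — shift
  I2: { [L' → L .] }  — accept
  I3: { [L → ( C .], [L → . ( C], [X → C . L g] }  — shift, reduce
  I4: { [C → X .] }  — reduce
  I5: { [C → e . g e] }  — shift
  I6: { [C → g . L (], [L → . ( C] }  — shift
  I7: { [C → g L . (] }  — shift
  I8: { [C → g L ( .] }  — reduce
  I9: { [C → e g . e] }  — shift
  I10: { [C → e g e .] }  — reduce
  I11: { [X → C L . g] }  — shift
  I12: { [X → C L g .] }  — reduce

Conflict in state I3:
  Shift-reduce conflict between [L → ( C .] and [L → . ( C]
So the grammar is NOT LR(0).

Answer: No. Shift-reduce conflict between [L → ( C .] and [L → . ( C]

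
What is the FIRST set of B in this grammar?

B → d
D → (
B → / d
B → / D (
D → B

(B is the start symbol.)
{ '/', 'd' }

From B → d:
  - d is a terminal: add 'd' and stop
From B → / d:
  - '/' is a terminal: add '/' and stop
From B → / D (:
  - '/' is a terminal: add '/' and stop

Collecting: FIRST(B) = { '/', 'd' }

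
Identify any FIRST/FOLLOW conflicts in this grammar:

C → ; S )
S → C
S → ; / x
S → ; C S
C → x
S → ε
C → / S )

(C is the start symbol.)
A FIRST/FOLLOW conflict occurs when a non-terminal N has a nullable alternative N → β (β ⇒* ε) and another alternative N → α with FIRST(α) ∩ FOLLOW(N) ≠ ∅: on such a lookahead the parser cannot decide between expanding α and letting N vanish via β.

Nullable non-terminals: S.
FIRST sets used below: FIRST(C) = { '/', ';', 'x' }

S: nullable alternative(s) S → ε; FOLLOW(S) = { ')' }
  S → C: FIRST \ {ε} = { '/', ';', 'x' } — disjoint from FOLLOW(S)
  S → ; / x: FIRST \ {ε} = { ';' } — disjoint from FOLLOW(S)
  S → ; C S: FIRST \ {ε} = { ';' } — disjoint from FOLLOW(S)
  S → ε: FIRST \ {ε} = { } — this is the only nullable alternative, skip

C has no nullable alternative, so no FIRST/FOLLOW check is needed there.

No FIRST/FOLLOW conflicts found.

Answer: No FIRST/FOLLOW conflicts.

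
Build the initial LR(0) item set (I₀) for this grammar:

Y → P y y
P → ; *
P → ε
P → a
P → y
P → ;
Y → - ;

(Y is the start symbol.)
First, augment the grammar with Y' → Y
I₀ = CLOSURE({ [Y' → . Y] }):
  [Y' → . Y] has the dot before Y: add [Y → . P y y], [Y → . - ;]
  [Y → . P y y] has the dot before P: add [P → . ; *], [P → .], [P → . a], [P → . y], [P → . ;]
No further items can be added.

I₀ = { [P → . ; *], [P → . ;], [P → . a], [P → . y], [P → .], [Y → . - ;], [Y → . P y y], [Y' → . Y] }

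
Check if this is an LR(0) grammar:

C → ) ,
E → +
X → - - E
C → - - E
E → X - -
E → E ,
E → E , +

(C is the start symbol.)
No. Shift-reduce conflict between [C → - - E .] and [E → E . ,]

Augment with C' → C and build the canonical LR(0) collection (I0 = CLOSURE({[C' → . C]}), then GOTO on every symbol after a dot until no new states appear). It has 16 states:
  I0: { [C → . ) ,], [C → . - - E], [C' → . C] }  — shift
  I1: { [C → ) . ,] }  — shift
  I2: { [C → - . - E] }  — shift
  I3: { [C' → C .] }  — accept
  I4: { [C → - - . E], [E → . +], [E → . E , +], [E → . E ,], [E → . X - -], [X → . - - E] }  — shift
  I5: { [E → + .] }  — reduce
  I6: { [X → - . - E] }  — shift
  I7: { [C → - - E .], [E → E . , +], [E → E . ,] }  — shift, reduce
  I8: { [E → X . - -] }  — shift
  I9: { [E → X - . -] }  — shift
  I10: { [E → X - - .] }  — reduce
  I11: { [E → E , . +], [E → E , .] }  — shift, reduce
  I12: { [E → E , + .] }  — reduce
  I13: { [E → . +], [E → . E , +], [E → . E ,], [E → . X - -], [X → - - . E], [X → . - - E] }  — shift
  I14: { [E → E . , +], [E → E . ,], [X → - - E .] }  — shift, reduce
  I15: { [C → ) , .] }  — reduce

Conflict in state I7:
  Shift-reduce conflict between [C → - - E .] and [E → E . ,]
So the grammar is NOT LR(0).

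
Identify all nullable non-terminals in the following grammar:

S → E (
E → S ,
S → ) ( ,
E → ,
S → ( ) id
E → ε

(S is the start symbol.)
{ 'E' }

A non-terminal is nullable if it can derive ε (the empty string): either it has an ε-production, or it has a production whose right-hand side consists entirely of nullable non-terminals.

ε-productions: E → ε
So E is immediately nullable.
No further non-terminal can be added: every production for the remaining non-terminals contains a terminal or a non-nullable non-terminal.
Nullable = { 'E' }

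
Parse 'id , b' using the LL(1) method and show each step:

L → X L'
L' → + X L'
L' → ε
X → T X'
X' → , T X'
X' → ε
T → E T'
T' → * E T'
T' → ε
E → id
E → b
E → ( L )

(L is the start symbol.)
LL(1) parsing maintains a stack (initially the start symbol over $) and the input. At each step: if the stack top is a terminal, match it against the current input token; if it is a non-terminal N, replace it with the RHS of M[N, lookahead] (the unique production whose predict set contains the lookahead).

Stack is shown with the top on the left.

Stack          Input     Action
-------------------------------
L $            id , b $  output L → X L'
X L' $         id , b $  output X → T X'
T X' L' $      id , b $  output T → E T'
E T' X' L' $   id , b $  output E → id
id T' X' L' $  id , b $  match 'id'
T' X' L' $     , b $     output T' → ε
X' L' $        , b $     output X' → , T X'
, T X' L' $    , b $     match ','
T X' L' $      b $       output T → E T'
E T' X' L' $   b $       output E → b
b T' X' L' $   b $       match 'b'
T' X' L' $     $         output T' → ε
X' L' $        $         output X' → ε
L' $           $         output L' → ε
$              $         accept

The string is accepted.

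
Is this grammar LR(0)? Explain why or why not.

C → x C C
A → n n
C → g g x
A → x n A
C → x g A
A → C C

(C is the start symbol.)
Augment with C' → C and build the canonical LR(0) collection (I0 = CLOSURE({[C' → . C]}), then GOTO on every symbol after a dot until no new states appear). It has 18 states:
  I0: { [C → . g g x], [C → . x C C], [C → . x g A], [C' → . C] }  — shift
  I1: { [C' → C .] }  — accept
  I2: { [C → g . g x] }  — shift
  I3: { [C → . g g x], [C → . x C C], [C → . x g A], [C → x . C C], [C → x . g A] }  — shift
  I4: { [C → . g g x], [C → . x C C], [C → . x g A], [C → x C . C] }  — shift
  I5: { [A → . C C], [A → . n n], [A → . x n A], [C → . g g x], [C → . x C C], [C → . x g A], [C → g . g x], [C → x g . A] }  — shift
  I6: { [C → x g A .] }  — reduce
  I7: { [A → C . C], [C → . g g x], [C → . x C C], [C → . x g A] }  — shift
  I8: { [C → g . g x], [C → g g . x] }  — shift
  I9: { [A → n . n] }  — shift
  I10: { [A → x . n A], [C → . g g x], [C → . x C C], [C → . x g A], [C → x . C C], [C → x . g A] }  — shift
  I11: { [A → . C C], [A → . n n], [A → . x n A], [A → x n . A], [C → . g g x], [C → . x C C], [C → . x g A] }  — shift
  I12: { [A → x n A .] }  — reduce
  I13: { [A → n n .] }  — reduce
  I14: { [C → g g . x] }  — shift
  I15: { [C → g g x .] }  — reduce
  I16: { [A → C C .] }  — reduce
  I17: { [C → x C C .] }  — reduce

Every state is either a pure shift/goto state or contains exactly one complete item and nothing to shift — no conflicts. The grammar is LR(0).

Answer: Yes, the grammar is LR(0)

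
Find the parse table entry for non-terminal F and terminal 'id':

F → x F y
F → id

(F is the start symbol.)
To find M[F, 'id'], we find productions for F where 'id' is in the predict set (PREDICT(N → α) = (FIRST(α) \ {ε}) ∪ (FOLLOW(N) if α ⇒* ε)).

F → x F y: PREDICT = { 'x' }
F → id: PREDICT = { 'id' }
  'id' is in predict set, so this production goes in M[F, 'id']

M[F, 'id'] = F → id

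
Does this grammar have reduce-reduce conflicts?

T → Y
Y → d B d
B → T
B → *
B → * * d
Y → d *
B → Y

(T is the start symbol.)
Yes — I4: [B → * .] vs [Y → d * .]; I7: [B → Y .] vs [T → Y .]

Augment with T' → T and build the canonical LR(0) collection (I0 = CLOSURE({[T' → . T]}), then GOTO on every symbol after a dot until no new states appear). It has 11 states:
  I0: { [T → . Y], [T' → . T], [Y → . d *], [Y → . d B d] }  — shift
  I1: { [T' → T .] }  — accept
  I2: { [T → Y .] }  — reduce
  I3: { [B → . * * d], [B → . *], [B → . T], [B → . Y], [T → . Y], [Y → . d *], [Y → . d B d], [Y → d . *], [Y → d . B d] }  — shift
  I4: { [B → * . * d], [B → * .], [Y → d * .] }  — shift, 2 reduces
  I5: { [Y → d B . d] }  — shift
  I6: { [B → T .] }  — reduce
  I7: { [B → Y .], [T → Y .] }  — 2 reduces
  I8: { [Y → d B d .] }  — reduce
  I9: { [B → * * . d] }  — shift
  I10: { [B → * * d .] }  — reduce

I4 contains complete items [B → * .], [Y → d * .] — reduce-reduce conflict.
I7 contains complete items [B → Y .], [T → Y .] — reduce-reduce conflict.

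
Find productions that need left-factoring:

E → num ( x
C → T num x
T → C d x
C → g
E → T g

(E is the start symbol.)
Left-factoring is needed when two productions for the same non-terminal
share a common prefix on the right-hand side.

Productions for E:
  E → num ( x
  E → T g
Productions for C:
  C → T num x
  C → g

No common prefixes found.

Answer: No, left-factoring is not needed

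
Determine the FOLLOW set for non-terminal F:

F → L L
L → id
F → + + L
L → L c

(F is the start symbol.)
To compute FOLLOW(F), find every occurrence of F on a right-hand side N → α F β: add FIRST(β) \ {ε}, and if β is empty or nullable also add FOLLOW(N). Iterate to a fixed point.

F is the start symbol, so $ ∈ FOLLOW(F).
F does not occur on any right-hand side.

Taking the union: FOLLOW(F) = { $ }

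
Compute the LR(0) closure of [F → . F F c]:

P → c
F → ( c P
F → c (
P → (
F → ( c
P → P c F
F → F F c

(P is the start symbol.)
Start with: [F → . F F c]
  [F → . F F c] has the dot before F: add [F → . ( c P], [F → . c (], [F → . ( c]
No further items can be added.

CLOSURE = { [F → . ( c P], [F → . ( c], [F → . F F c], [F → . c (] }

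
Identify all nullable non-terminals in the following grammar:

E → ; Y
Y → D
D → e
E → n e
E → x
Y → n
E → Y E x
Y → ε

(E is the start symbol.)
{ 'Y' }

A non-terminal is nullable if it can derive ε (the empty string): either it has an ε-production, or it has a production whose right-hand side consists entirely of nullable non-terminals.

ε-productions: Y → ε
So Y is immediately nullable.
No further non-terminal can be added: every production for the remaining non-terminals contains a terminal or a non-nullable non-terminal.
Nullable = { 'Y' }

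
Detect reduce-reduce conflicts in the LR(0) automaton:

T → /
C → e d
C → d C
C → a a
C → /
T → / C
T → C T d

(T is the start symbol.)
Augment with T' → T and build the canonical LR(0) collection (I0 = CLOSURE({[T' → . T]}), then GOTO on every symbol after a dot until no new states appear). It has 14 states:
  I0: { [C → . /], [C → . a a], [C → . d C], [C → . e d], [T → . / C], [T → . /], [T → . C T d], [T' → . T] }  — shift
  I1: { [C → . /], [C → . a a], [C → . d C], [C → . e d], [C → / .], [T → / . C], [T → / .] }  — shift, 2 reduces
  I2: { [C → . /], [C → . a a], [C → . d C], [C → . e d], [T → . / C], [T → . /], [T → . C T d], [T → C . T d] }  — shift
  I3: { [T' → T .] }  — accept
  I4: { [C → a . a] }  — shift
  I5: { [C → . /], [C → . a a], [C → . d C], [C → . e d], [C → d . C] }  — shift
  I6: { [C → e . d] }  — shift
  I7: { [C → e d .] }  — reduce
  I8: { [C → / .] }  — reduce
  I9: { [C → d C .] }  — reduce
  I10: { [C → a a .] }  — reduce
  I11: { [T → C T . d] }  — shift
  I12: { [T → C T d .] }  — reduce
  I13: { [T → / C .] }  — reduce

I1 contains complete items [C → / .], [T → / .] — reduce-reduce conflict.

Answer: Yes — I1: [C → / .] vs [T → / .]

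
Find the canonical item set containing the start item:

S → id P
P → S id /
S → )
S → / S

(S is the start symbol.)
First, augment the grammar with S' → S
I₀ = CLOSURE({ [S' → . S] }):
  [S' → . S] has the dot before S: add [S → . id P], [S → . )], [S → . / S]
No further items can be added.

I₀ = { [S → . )], [S → . / S], [S → . id P], [S' → . S] }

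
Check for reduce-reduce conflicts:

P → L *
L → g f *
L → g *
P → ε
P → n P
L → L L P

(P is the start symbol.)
No reduce-reduce conflicts

A reduce-reduce conflict occurs when an LR(0) state has two complete items [A → α .] and [B → β .] — both call for a reduction, and with no lookahead the parser cannot choose between them.

Augment with P' → P and build the canonical LR(0) collection (I0 = CLOSURE({[P' → . P]}), then GOTO on every symbol after a dot until no new states appear). It has 13 states:
  I0: { [L → . L L P], [L → . g *], [L → . g f *], [P → . L *], [P → . n P], [P → .], [P' → . P] }  — shift, reduce
  I1: { [L → . L L P], [L → . g *], [L → . g f *], [L → L . L P], [P → L . *] }  — shift
  I2: { [P' → P .] }  — accept
  I3: { [L → g . *], [L → g . f *] }  — shift
  I4: { [L → . L L P], [L → . g *], [L → . g f *], [P → . L *], [P → . n P], [P → .], [P → n . P] }  — shift, reduce
  I5: { [P → n P .] }  — reduce
  I6: { [L → g * .] }  — reduce
  I7: { [L → g f . *] }  — shift
  I8: { [L → g f * .] }  — reduce
  I9: { [P → L * .] }  — reduce
  I10: { [L → . L L P], [L → . g *], [L → . g f *], [L → L . L P], [L → L L . P], [P → . L *], [P → . n P], [P → .] }  — shift, reduce
  I11: { [L → . L L P], [L → . g *], [L → . g f *], [L → L . L P], [L → L L . P], [P → . L *], [P → . n P], [P → .], [P → L . *] }  — shift, reduce
  I12: { [L → L L P .] }  — reduce

No state contains more than one complete item.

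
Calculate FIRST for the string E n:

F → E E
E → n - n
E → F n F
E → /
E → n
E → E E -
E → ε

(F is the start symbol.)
FIRST sets of the non-terminals involved (from the grammar, by fixed-point iteration):
  FIRST(E) = { '-', '/', 'n', ε }

To compute FIRST(E n), process the symbols left to right:
Symbol E is a non-terminal. Add FIRST(E) \ {ε} = { '-', '/', 'n' }
E is nullable (ε ∈ FIRST(E)), continue to the next symbol.
Symbol n is a terminal. Add 'n' and stop.
FIRST(E n) = { '-', '/', 'n' }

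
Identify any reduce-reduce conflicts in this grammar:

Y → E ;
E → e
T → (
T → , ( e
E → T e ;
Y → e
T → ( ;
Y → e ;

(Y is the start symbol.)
A reduce-reduce conflict occurs when an LR(0) state has two complete items [A → α .] and [B → β .] — both call for a reduction, and with no lookahead the parser cannot choose between them.

Augment with Y' → Y and build the canonical LR(0) collection (I0 = CLOSURE({[Y' → . Y]}), then GOTO on every symbol after a dot until no new states appear). It has 14 states:
  I0: { [E → . T e ;], [E → . e], [T → . ( ;], [T → . (], [T → . , ( e], [Y → . E ;], [Y → . e ;], [Y → . e], [Y' → . Y] }  — shift
  I1: { [T → ( . ;], [T → ( .] }  — shift, reduce
  I2: { [T → , . ( e] }  — shift
  I3: { [Y → E . ;] }  — shift
  I4: { [E → T . e ;] }  — shift
  I5: { [Y' → Y .] }  — accept
  I6: { [E → e .], [Y → e . ;], [Y → e .] }  — shift, 2 reduces
  I7: { [Y → e ; .] }  — reduce
  I8: { [E → T e . ;] }  — shift
  I9: { [E → T e ; .] }  — reduce
  I10: { [Y → E ; .] }  — reduce
  I11: { [T → , ( . e] }  — shift
  I12: { [T → , ( e .] }  — reduce
  I13: { [T → ( ; .] }  — reduce

I6 contains complete items [E → e .], [Y → e .] — reduce-reduce conflict.

Answer: Yes — I6: [E → e .] vs [Y → e .]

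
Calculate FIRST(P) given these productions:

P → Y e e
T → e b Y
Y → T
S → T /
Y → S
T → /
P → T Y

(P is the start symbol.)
{ '/', 'e' }

FIRST sets of the other non-terminals involved (by the same procedure, iterated to a fixed point):
  FIRST(Y) = { '/', 'e' }
  FIRST(T) = { '/', 'e' }

From P → Y e e:
  - Y is a non-terminal: add FIRST(Y) \ {ε} = { '/', 'e' }
    Y is not nullable, so stop
From P → T Y:
  - T is a non-terminal: add FIRST(T) \ {ε} = { '/', 'e' }
    T is not nullable, so stop

Collecting: FIRST(P) = { '/', 'e' }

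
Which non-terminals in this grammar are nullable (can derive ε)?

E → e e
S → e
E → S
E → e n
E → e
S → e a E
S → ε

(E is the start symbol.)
A non-terminal is nullable if it can derive ε (the empty string): either it has an ε-production, or it has a production whose right-hand side consists entirely of nullable non-terminals.

ε-productions: S → ε
So S is immediately nullable.
E → S: every symbol on the right is nullable, so E is nullable too.
Every non-terminal is now nullable.
Nullable = { 'E', 'S' }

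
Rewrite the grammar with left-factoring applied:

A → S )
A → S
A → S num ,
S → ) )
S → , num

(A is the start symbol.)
Left-factoring transforms A → αβ₁ | αβ₂ into A → αA' and A' → β₁ | β₂
(α is the longest common prefix among the alternatives). Repeat until
no nonterminal has two alternatives with a common prefix.

Round 1: A has alternatives sharing prefix 'S'. Introduce A': A → S A'
  Add: A' → )
  Add: A' → ε
  Add: A' → num ,

No remaining common prefixes — done.

Resulting grammar:
A → S A'
A' → )
A' → ε
A' → num ,
S → ) )
S → , num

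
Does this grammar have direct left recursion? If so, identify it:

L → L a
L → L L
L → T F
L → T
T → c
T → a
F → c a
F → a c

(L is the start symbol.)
Yes, L is left-recursive

Direct left recursion occurs when N → N α for some non-terminal N (the right-hand side begins with the left-hand side itself).

L → L a: LEFT RECURSIVE (starts with L)
L → L L: LEFT RECURSIVE (starts with L)
L → T F: starts with T
L → T: starts with T
T → c: starts with c
T → a: starts with a
F → c a: starts with c
F → a c: starts with a

The grammar has direct left recursion on: L.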